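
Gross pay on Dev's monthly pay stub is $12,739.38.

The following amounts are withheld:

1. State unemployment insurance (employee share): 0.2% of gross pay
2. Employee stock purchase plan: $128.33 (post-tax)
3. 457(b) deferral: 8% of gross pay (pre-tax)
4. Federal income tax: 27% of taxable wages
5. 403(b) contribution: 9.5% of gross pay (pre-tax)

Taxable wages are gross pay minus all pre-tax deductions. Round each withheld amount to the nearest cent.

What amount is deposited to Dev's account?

403(b) contribution: $12,739.38 × 0.095 = $1,210.24
457(b) deferral: $12,739.38 × 0.08 = $1,019.15
Pre-tax total = $1,210.24 + $1,019.15 = $2,229.39
Taxable wages = $12,739.38 − $2,229.39 = $10,509.99
Federal income tax: $10,509.99 × 0.27 = $2,837.70
State unemployment insurance (employee share): $12,739.38 × 0.002 = $25.48
Employee stock purchase plan: $128.33
Total deductions = $1,210.24 + $1,019.15 + $2,837.70 + $25.48 + $128.33 = $5,220.90
Net pay = $12,739.38 − $5,220.90 = $7,518.48

$7,518.48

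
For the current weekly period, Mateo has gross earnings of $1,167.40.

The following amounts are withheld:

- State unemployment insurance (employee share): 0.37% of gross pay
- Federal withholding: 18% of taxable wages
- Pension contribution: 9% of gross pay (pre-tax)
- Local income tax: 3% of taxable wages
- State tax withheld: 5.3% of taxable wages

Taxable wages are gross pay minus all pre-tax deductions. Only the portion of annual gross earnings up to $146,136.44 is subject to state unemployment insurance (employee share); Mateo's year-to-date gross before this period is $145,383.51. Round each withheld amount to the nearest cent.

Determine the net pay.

$780.15

Pension contribution: $1,167.40 × 0.09 = $105.07
Taxable wages = $1,167.40 − $105.07 = $1,062.33
Local income tax: $1,062.33 × 0.03 = $31.87
Federal withholding: $1,062.33 × 0.18 = $191.22
State tax withheld: $1,062.33 × 0.053 = $56.30
State unemployment insurance (employee share): only $146,136.44 − $145,383.51 = $752.93 of this check is subject → $752.93 × 0.0037 = $2.79
Total deductions = $105.07 + $31.87 + $191.22 + $56.30 + $2.79 = $387.25
Net pay = $1,167.40 − $387.25 = $780.15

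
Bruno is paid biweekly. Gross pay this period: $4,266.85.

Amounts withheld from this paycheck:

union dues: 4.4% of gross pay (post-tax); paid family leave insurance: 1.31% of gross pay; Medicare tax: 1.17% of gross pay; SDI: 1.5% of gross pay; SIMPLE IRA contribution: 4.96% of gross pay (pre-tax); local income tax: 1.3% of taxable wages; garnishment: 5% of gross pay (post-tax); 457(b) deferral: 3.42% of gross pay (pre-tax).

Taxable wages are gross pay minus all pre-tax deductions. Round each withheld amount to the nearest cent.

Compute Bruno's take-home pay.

$3,287.56

SIMPLE IRA contribution: $4,266.85 × 0.0496 = $211.64
457(b) deferral: $4,266.85 × 0.0342 = $145.93
Pre-tax total = $211.64 + $145.93 = $357.57
Taxable wages = $4,266.85 − $357.57 = $3,909.28
Local income tax: $3,909.28 × 0.013 = $50.82
SDI: $4,266.85 × 0.015 = $64.00
Paid family leave insurance: $4,266.85 × 0.0131 = $55.90
Medicare tax: $4,266.85 × 0.0117 = $49.92
Garnishment: $4,266.85 × 0.05 = $213.34
Union dues: $4,266.85 × 0.044 = $187.74
Total deductions = $211.64 + $145.93 + $50.82 + $64.00 + $55.90 + $49.92 + $213.34 + $187.74 = $979.29
Net pay = $4,266.85 − $979.29 = $3,287.56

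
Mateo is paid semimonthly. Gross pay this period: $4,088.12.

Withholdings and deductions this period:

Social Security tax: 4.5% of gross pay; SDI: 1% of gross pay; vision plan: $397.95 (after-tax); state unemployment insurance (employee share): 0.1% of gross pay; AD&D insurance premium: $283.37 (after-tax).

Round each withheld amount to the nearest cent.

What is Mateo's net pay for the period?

State unemployment insurance (employee share): $4,088.12 × 0.001 = $4.09
Social Security tax: $4,088.12 × 0.045 = $183.97
SDI: $4,088.12 × 0.01 = $40.88
Vision plan: $397.95
AD&D insurance premium: $283.37
Total deductions = $4.09 + $183.97 + $40.88 + $397.95 + $283.37 = $910.26
Net pay = $4,088.12 − $910.26 = $3,177.86

$3,177.86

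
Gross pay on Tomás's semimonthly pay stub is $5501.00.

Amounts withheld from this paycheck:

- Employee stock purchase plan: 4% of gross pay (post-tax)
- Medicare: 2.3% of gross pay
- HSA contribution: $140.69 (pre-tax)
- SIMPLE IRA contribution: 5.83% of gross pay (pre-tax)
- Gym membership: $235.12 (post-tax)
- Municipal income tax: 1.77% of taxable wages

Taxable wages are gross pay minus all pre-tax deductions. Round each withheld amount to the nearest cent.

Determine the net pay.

SIMPLE IRA contribution: $5501.00 × 0.0583 = $320.71
HSA contribution: $140.69
Pre-tax total = $320.71 + $140.69 = $461.40
Taxable wages = $5501.00 − $461.40 = $5039.60
Municipal income tax: $5039.60 × 0.0177 = $89.20
Medicare: $5501.00 × 0.023 = $126.52
Gym membership: $235.12
Employee stock purchase plan: $5501.00 × 0.04 = $220.04
Total deductions = $320.71 + $140.69 + $89.20 + $126.52 + $235.12 + $220.04 = $1132.28
Net pay = $5501.00 − $1132.28 = $4368.72

$4368.72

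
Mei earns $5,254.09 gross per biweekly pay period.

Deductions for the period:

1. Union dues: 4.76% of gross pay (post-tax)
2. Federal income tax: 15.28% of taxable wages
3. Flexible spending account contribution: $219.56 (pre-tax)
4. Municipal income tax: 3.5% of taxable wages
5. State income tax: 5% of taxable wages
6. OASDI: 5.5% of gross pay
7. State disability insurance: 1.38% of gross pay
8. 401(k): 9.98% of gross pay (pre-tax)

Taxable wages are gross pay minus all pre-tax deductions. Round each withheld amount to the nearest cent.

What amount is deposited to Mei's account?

401(k): $5,254.09 × 0.0998 = $524.36
Flexible spending account contribution: $219.56
Pre-tax total = $524.36 + $219.56 = $743.92
Taxable wages = $5,254.09 − $743.92 = $4,510.17
State income tax: $4,510.17 × 0.05 = $225.51
Municipal income tax: $4,510.17 × 0.035 = $157.86
Federal income tax: $4,510.17 × 0.1528 = $689.15
State disability insurance: $5,254.09 × 0.0138 = $72.51
OASDI: $5,254.09 × 0.055 = $288.97
Union dues: $5,254.09 × 0.0476 = $250.09
Total deductions = $524.36 + $219.56 + $225.51 + $157.86 + $689.15 + $72.51 + $288.97 + $250.09 = $2,428.01
Net pay = $5,254.09 − $2,428.01 = $2,826.08

$2,826.08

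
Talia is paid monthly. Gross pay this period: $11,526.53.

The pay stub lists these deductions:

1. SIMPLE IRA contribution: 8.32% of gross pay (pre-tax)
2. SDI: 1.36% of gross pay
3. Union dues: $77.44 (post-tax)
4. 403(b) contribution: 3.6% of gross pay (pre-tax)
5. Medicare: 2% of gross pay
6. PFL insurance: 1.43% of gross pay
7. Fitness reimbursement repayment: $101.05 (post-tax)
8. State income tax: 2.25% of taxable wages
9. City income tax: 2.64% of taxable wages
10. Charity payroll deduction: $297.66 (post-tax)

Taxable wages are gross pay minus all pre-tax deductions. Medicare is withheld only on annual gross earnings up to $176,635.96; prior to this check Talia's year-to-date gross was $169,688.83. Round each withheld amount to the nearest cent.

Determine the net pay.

$8,719.42

403(b) contribution: $11,526.53 × 0.036 = $414.96
SIMPLE IRA contribution: $11,526.53 × 0.0832 = $959.01
Pre-tax total = $414.96 + $959.01 = $1,373.97
Taxable wages = $11,526.53 − $1,373.97 = $10,152.56
State income tax: $10,152.56 × 0.0225 = $228.43
City income tax: $10,152.56 × 0.0264 = $268.03
PFL insurance: $11,526.53 × 0.0143 = $164.83
Medicare: only $176,635.96 − $169,688.83 = $6,947.13 of this check is subject → $6,947.13 × 0.02 = $138.94
SDI: $11,526.53 × 0.0136 = $156.76
Charity payroll deduction: $297.66
Fitness reimbursement repayment: $101.05
Union dues: $77.44
Total deductions = $414.96 + $959.01 + $228.43 + $268.03 + $164.83 + $138.94 + $156.76 + $297.66 + $101.05 + $77.44 = $2,807.11
Net pay = $11,526.53 − $2,807.11 = $8,719.42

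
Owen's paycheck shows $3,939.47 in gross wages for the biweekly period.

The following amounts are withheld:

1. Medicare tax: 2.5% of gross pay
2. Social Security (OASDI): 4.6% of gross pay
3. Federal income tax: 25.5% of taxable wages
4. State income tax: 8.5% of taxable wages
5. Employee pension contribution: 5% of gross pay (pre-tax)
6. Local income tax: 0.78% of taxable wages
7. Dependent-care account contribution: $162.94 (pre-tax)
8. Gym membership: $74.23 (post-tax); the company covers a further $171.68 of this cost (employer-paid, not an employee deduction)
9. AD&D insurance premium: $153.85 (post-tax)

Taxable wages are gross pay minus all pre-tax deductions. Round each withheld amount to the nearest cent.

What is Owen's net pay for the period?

$1,826.80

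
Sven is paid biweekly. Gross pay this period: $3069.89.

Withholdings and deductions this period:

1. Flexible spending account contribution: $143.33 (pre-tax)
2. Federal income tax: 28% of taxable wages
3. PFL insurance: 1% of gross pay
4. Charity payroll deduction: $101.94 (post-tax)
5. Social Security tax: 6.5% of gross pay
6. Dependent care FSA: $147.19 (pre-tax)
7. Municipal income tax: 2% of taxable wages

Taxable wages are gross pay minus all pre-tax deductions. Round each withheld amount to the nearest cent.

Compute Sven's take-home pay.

$1613.38

Dependent care FSA: $147.19
Flexible spending account contribution: $143.33
Pre-tax total = $147.19 + $143.33 = $290.52
Taxable wages = $3069.89 − $290.52 = $2779.37
Municipal income tax: $2779.37 × 0.02 = $55.59
Federal income tax: $2779.37 × 0.28 = $778.22
Social Security tax: $3069.89 × 0.065 = $199.54
PFL insurance: $3069.89 × 0.01 = $30.70
Charity payroll deduction: $101.94
Total deductions = $147.19 + $143.33 + $55.59 + $778.22 + $199.54 + $30.70 + $101.94 = $1456.51
Net pay = $3069.89 − $1456.51 = $1613.38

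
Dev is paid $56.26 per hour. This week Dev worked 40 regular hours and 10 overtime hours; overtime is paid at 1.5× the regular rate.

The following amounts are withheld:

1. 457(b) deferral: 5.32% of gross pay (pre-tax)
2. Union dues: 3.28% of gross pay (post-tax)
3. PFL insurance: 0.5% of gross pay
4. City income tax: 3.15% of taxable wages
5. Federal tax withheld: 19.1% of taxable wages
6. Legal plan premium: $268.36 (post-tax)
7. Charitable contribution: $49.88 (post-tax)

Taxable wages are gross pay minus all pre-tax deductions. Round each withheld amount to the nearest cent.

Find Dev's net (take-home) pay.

$1,842.63

Regular pay: 40 × $56.26 = $2,250.40
Overtime pay: 10 × $56.26 × 1.5 = $843.90
Gross pay = $2,250.40 + $843.90 = $3,094.30
457(b) deferral: $3,094.30 × 0.0532 = $164.62
Taxable wages = $3,094.30 − $164.62 = $2,929.68
Federal tax withheld: $2,929.68 × 0.191 = $559.57
City income tax: $2,929.68 × 0.0315 = $92.28
PFL insurance: $3,094.30 × 0.005 = $15.47
Legal plan premium: $268.36
Union dues: $3,094.30 × 0.0328 = $101.49
Charitable contribution: $49.88
Total deductions = $164.62 + $559.57 + $92.28 + $15.47 + $268.36 + $101.49 + $49.88 = $1,251.67
Net pay = $3,094.30 − $1,251.67 = $1,842.63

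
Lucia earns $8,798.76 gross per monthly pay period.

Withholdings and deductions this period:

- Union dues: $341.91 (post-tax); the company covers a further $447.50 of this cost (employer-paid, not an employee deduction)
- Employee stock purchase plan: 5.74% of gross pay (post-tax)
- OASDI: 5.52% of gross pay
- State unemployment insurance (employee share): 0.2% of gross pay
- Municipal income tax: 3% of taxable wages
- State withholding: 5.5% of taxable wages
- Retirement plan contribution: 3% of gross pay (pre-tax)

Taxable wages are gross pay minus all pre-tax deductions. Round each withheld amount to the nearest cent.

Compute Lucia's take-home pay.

$6,459.10

Retirement plan contribution: $8,798.76 × 0.03 = $263.96
Taxable wages = $8,798.76 − $263.96 = $8,534.80
Municipal income tax: $8,534.80 × 0.03 = $256.04
State withholding: $8,534.80 × 0.055 = $469.41
State unemployment insurance (employee share): $8,798.76 × 0.002 = $17.60
OASDI: $8,798.76 × 0.0552 = $485.69
Employee stock purchase plan: $8,798.76 × 0.0574 = $505.05
Union dues: $341.91
(Employer's $447.50 toward union dues is not withheld from the employee.)
Total deductions = $263.96 + $256.04 + $469.41 + $17.60 + $485.69 + $505.05 + $341.91 = $2,339.66
Net pay = $8,798.76 − $2,339.66 = $6,459.10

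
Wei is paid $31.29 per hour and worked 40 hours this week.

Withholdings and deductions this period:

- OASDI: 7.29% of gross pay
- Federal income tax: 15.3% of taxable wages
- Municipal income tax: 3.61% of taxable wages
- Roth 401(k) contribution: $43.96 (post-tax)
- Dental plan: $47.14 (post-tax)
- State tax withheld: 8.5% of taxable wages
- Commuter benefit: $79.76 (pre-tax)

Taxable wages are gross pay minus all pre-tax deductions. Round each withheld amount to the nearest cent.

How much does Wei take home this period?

Gross pay: 40 × $31.29 = $1,251.60
Commuter benefit: $79.76
Taxable wages = $1,251.60 − $79.76 = $1,171.84
Federal income tax: $1,171.84 × 0.153 = $179.29
State tax withheld: $1,171.84 × 0.085 = $99.61
Municipal income tax: $1,171.84 × 0.0361 = $42.30
OASDI: $1,251.60 × 0.0729 = $91.24
Roth 401(k) contribution: $43.96
Dental plan: $47.14
Total deductions = $79.76 + $179.29 + $99.61 + $42.30 + $91.24 + $43.96 + $47.14 = $583.30
Net pay = $1,251.60 − $583.30 = $668.30

$668.30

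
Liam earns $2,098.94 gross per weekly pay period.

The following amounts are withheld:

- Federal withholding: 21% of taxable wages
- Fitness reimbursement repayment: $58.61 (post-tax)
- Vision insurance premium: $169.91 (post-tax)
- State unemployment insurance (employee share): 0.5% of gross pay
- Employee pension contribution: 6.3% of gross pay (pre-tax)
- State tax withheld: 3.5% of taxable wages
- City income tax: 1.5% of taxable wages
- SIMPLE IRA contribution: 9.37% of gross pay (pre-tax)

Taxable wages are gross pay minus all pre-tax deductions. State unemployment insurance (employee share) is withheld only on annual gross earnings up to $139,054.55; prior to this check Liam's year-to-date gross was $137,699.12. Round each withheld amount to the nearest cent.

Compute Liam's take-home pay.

SIMPLE IRA contribution: $2,098.94 × 0.0937 = $196.67
Employee pension contribution: $2,098.94 × 0.063 = $132.23
Pre-tax total = $196.67 + $132.23 = $328.90
Taxable wages = $2,098.94 − $328.90 = $1,770.04
Federal withholding: $1,770.04 × 0.21 = $371.71
City income tax: $1,770.04 × 0.015 = $26.55
State tax withheld: $1,770.04 × 0.035 = $61.95
State unemployment insurance (employee share): only $139,054.55 − $137,699.12 = $1,355.43 of this check is subject → $1,355.43 × 0.005 = $6.78
Vision insurance premium: $169.91
Fitness reimbursement repayment: $58.61
Total deductions = $196.67 + $132.23 + $371.71 + $26.55 + $61.95 + $6.78 + $169.91 + $58.61 = $1,024.41
Net pay = $2,098.94 − $1,024.41 = $1,074.53

$1,074.53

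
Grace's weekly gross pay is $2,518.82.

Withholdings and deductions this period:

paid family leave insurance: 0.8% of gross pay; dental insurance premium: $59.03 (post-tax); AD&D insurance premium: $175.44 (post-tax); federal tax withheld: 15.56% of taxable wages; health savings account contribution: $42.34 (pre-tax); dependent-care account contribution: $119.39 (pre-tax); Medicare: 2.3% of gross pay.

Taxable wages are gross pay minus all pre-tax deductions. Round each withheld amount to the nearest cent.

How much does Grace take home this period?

$1,677.78

Health savings account contribution: $42.34
Dependent-care account contribution: $119.39
Pre-tax total = $42.34 + $119.39 = $161.73
Taxable wages = $2,518.82 − $161.73 = $2,357.09
Federal tax withheld: $2,357.09 × 0.1556 = $366.76
Medicare: $2,518.82 × 0.023 = $57.93
Paid family leave insurance: $2,518.82 × 0.008 = $20.15
Dental insurance premium: $59.03
AD&D insurance premium: $175.44
Total deductions = $42.34 + $119.39 + $366.76 + $57.93 + $20.15 + $59.03 + $175.44 = $841.04
Net pay = $2,518.82 − $841.04 = $1,677.78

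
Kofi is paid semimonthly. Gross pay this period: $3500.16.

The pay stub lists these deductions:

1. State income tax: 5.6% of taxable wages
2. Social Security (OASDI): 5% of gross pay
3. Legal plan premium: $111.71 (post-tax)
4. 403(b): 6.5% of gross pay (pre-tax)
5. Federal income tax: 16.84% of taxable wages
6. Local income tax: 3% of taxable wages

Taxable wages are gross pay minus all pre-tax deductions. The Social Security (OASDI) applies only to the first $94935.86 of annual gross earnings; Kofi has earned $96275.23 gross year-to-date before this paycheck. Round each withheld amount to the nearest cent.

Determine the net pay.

$2328.38

403(b): $3500.16 × 0.065 = $227.51
Taxable wages = $3500.16 − $227.51 = $3272.65
Local income tax: $3272.65 × 0.03 = $98.18
State income tax: $3272.65 × 0.056 = $183.27
Federal income tax: $3272.65 × 0.1684 = $551.11
Social Security (OASDI): annual cap $94935.86 already reached (YTD $96275.23), so $0.00
Legal plan premium: $111.71
Total deductions = $227.51 + $98.18 + $183.27 + $551.11 + $0.00 + $111.71 = $1171.78
Net pay = $3500.16 − $1171.78 = $2328.38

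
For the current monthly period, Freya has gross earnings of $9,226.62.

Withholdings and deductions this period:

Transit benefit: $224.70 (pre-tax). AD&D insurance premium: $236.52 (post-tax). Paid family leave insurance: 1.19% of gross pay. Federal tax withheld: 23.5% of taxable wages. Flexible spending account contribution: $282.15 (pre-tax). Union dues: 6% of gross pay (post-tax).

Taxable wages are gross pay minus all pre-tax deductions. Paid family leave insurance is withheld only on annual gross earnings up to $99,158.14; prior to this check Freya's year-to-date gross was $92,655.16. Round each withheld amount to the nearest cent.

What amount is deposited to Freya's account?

$5,803.11

Transit benefit: $224.70
Flexible spending account contribution: $282.15
Pre-tax total = $224.70 + $282.15 = $506.85
Taxable wages = $9,226.62 − $506.85 = $8,719.77
Federal tax withheld: $8,719.77 × 0.235 = $2,049.15
Paid family leave insurance: only $99,158.14 − $92,655.16 = $6,502.98 of this check is subject → $6,502.98 × 0.0119 = $77.39
Union dues: $9,226.62 × 0.06 = $553.60
AD&D insurance premium: $236.52
Total deductions = $224.70 + $282.15 + $2,049.15 + $77.39 + $553.60 + $236.52 = $3,423.51
Net pay = $9,226.62 − $3,423.51 = $5,803.11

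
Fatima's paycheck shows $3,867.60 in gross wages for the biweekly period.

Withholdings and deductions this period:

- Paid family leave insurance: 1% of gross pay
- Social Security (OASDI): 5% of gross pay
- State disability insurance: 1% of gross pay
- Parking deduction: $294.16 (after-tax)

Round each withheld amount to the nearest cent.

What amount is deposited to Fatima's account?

Paid family leave insurance: $3,867.60 × 0.01 = $38.68
Social Security (OASDI): $3,867.60 × 0.05 = $193.38
State disability insurance: $3,867.60 × 0.01 = $38.68
Parking deduction: $294.16
Total deductions = $38.68 + $193.38 + $38.68 + $294.16 = $564.90
Net pay = $3,867.60 − $564.90 = $3,302.70

$3,302.70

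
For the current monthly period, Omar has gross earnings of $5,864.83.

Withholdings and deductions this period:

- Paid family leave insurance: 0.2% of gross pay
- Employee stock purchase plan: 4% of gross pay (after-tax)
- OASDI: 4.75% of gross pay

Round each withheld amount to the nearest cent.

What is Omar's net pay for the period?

Paid family leave insurance: $5,864.83 × 0.002 = $11.73
OASDI: $5,864.83 × 0.0475 = $278.58
Employee stock purchase plan: $5,864.83 × 0.04 = $234.59
Total deductions = $11.73 + $278.58 + $234.59 = $524.90
Net pay = $5,864.83 − $524.90 = $5,339.93

$5,339.93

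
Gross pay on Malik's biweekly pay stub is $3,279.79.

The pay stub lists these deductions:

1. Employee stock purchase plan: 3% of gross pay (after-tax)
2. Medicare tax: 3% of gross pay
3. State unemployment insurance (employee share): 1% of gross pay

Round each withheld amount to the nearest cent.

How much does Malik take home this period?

Medicare tax: $3,279.79 × 0.03 = $98.39
State unemployment insurance (employee share): $3,279.79 × 0.01 = $32.80
Employee stock purchase plan: $3,279.79 × 0.03 = $98.39
Total deductions = $98.39 + $32.80 + $98.39 = $229.58
Net pay = $3,279.79 − $229.58 = $3,050.21

$3,050.21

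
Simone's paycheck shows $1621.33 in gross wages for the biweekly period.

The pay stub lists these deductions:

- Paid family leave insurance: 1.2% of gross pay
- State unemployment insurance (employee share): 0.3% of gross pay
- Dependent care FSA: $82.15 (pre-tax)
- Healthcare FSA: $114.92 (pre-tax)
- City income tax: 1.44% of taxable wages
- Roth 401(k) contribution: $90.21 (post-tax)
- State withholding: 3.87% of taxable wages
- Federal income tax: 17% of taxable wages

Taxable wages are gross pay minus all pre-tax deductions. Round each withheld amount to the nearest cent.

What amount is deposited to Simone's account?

$991.98

Healthcare FSA: $114.92
Dependent care FSA: $82.15
Pre-tax total = $114.92 + $82.15 = $197.07
Taxable wages = $1621.33 − $197.07 = $1424.26
Federal income tax: $1424.26 × 0.17 = $242.12
City income tax: $1424.26 × 0.0144 = $20.51
State withholding: $1424.26 × 0.0387 = $55.12
State unemployment insurance (employee share): $1621.33 × 0.003 = $4.86
Paid family leave insurance: $1621.33 × 0.012 = $19.46
Roth 401(k) contribution: $90.21
Total deductions = $114.92 + $82.15 + $242.12 + $20.51 + $55.12 + $4.86 + $19.46 + $90.21 = $629.35
Net pay = $1621.33 − $629.35 = $991.98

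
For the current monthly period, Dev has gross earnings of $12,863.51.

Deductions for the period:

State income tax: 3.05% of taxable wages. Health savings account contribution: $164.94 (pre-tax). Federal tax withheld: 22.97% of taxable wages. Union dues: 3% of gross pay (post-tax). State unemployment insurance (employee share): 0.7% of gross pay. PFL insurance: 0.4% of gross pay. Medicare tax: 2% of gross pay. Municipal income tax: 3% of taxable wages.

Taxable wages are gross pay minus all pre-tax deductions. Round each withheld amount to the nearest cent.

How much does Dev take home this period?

$8,228.77

Health savings account contribution: $164.94
Taxable wages = $12,863.51 − $164.94 = $12,698.57
Federal tax withheld: $12,698.57 × 0.2297 = $2,916.86
Municipal income tax: $12,698.57 × 0.03 = $380.96
State income tax: $12,698.57 × 0.0305 = $387.31
PFL insurance: $12,863.51 × 0.004 = $51.45
State unemployment insurance (employee share): $12,863.51 × 0.007 = $90.04
Medicare tax: $12,863.51 × 0.02 = $257.27
Union dues: $12,863.51 × 0.03 = $385.91
Total deductions = $164.94 + $2,916.86 + $380.96 + $387.31 + $51.45 + $90.04 + $257.27 + $385.91 = $4,634.74
Net pay = $12,863.51 − $4,634.74 = $8,228.77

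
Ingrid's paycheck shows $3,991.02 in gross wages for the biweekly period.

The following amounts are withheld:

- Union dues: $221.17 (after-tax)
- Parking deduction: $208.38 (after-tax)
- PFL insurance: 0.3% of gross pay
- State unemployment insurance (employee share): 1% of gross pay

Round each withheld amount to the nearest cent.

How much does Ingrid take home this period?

$3,509.59

State unemployment insurance (employee share): $3,991.02 × 0.01 = $39.91
PFL insurance: $3,991.02 × 0.003 = $11.97
Parking deduction: $208.38
Union dues: $221.17
Total deductions = $39.91 + $11.97 + $208.38 + $221.17 = $481.43
Net pay = $3,991.02 − $481.43 = $3,509.59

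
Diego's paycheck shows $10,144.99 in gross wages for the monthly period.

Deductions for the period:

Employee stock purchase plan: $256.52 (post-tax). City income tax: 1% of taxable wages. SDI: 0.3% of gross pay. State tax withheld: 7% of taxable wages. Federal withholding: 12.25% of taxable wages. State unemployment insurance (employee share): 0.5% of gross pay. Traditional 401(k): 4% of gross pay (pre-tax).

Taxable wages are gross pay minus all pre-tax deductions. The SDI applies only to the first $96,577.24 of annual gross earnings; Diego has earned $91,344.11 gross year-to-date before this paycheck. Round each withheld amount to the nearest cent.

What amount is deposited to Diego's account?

$7,444.07

Traditional 401(k): $10,144.99 × 0.04 = $405.80
Taxable wages = $10,144.99 − $405.80 = $9,739.19
State tax withheld: $9,739.19 × 0.07 = $681.74
City income tax: $9,739.19 × 0.01 = $97.39
Federal withholding: $9,739.19 × 0.1225 = $1,193.05
State unemployment insurance (employee share): $10,144.99 × 0.005 = $50.72
SDI: only $96,577.24 − $91,344.11 = $5,233.13 of this check is subject → $5,233.13 × 0.003 = $15.70
Employee stock purchase plan: $256.52
Total deductions = $405.80 + $681.74 + $97.39 + $1,193.05 + $50.72 + $15.70 + $256.52 = $2,700.92
Net pay = $10,144.99 − $2,700.92 = $7,444.07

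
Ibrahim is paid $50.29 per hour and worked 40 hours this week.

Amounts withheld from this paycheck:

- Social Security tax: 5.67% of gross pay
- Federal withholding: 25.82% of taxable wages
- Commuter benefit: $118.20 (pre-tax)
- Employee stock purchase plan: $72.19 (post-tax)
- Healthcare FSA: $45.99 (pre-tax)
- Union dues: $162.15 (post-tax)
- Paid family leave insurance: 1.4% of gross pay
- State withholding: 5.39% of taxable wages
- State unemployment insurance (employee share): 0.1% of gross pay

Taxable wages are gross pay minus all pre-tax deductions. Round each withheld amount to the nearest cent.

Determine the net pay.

Gross pay: 40 × $50.29 = $2011.60
Commuter benefit: $118.20
Healthcare FSA: $45.99
Pre-tax total = $118.20 + $45.99 = $164.19
Taxable wages = $2011.60 − $164.19 = $1847.41
State withholding: $1847.41 × 0.0539 = $99.58
Federal withholding: $1847.41 × 0.2582 = $477.00
Paid family leave insurance: $2011.60 × 0.014 = $28.16
Social Security tax: $2011.60 × 0.0567 = $114.06
State unemployment insurance (employee share): $2011.60 × 0.001 = $2.01
Union dues: $162.15
Employee stock purchase plan: $72.19
Total deductions = $118.20 + $45.99 + $99.58 + $477.00 + $28.16 + $114.06 + $2.01 + $162.15 + $72.19 = $1119.34
Net pay = $2011.60 − $1119.34 = $892.26

$892.26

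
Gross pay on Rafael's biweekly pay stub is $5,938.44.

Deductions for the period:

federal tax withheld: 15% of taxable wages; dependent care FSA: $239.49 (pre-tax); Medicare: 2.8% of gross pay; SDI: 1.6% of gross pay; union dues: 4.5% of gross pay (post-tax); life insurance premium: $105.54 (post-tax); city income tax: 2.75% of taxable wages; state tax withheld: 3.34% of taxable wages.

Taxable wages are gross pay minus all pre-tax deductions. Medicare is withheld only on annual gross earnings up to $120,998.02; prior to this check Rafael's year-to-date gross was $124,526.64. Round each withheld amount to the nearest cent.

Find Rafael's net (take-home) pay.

Dependent care FSA: $239.49
Taxable wages = $5,938.44 − $239.49 = $5,698.95
Federal tax withheld: $5,698.95 × 0.15 = $854.84
City income tax: $5,698.95 × 0.0275 = $156.72
State tax withheld: $5,698.95 × 0.0334 = $190.34
SDI: $5,938.44 × 0.016 = $95.02
Medicare: annual cap $120,998.02 already reached (YTD $124,526.64), so $0.00
Life insurance premium: $105.54
Union dues: $5,938.44 × 0.045 = $267.23
Total deductions = $239.49 + $854.84 + $156.72 + $190.34 + $95.02 + $0.00 + $105.54 + $267.23 = $1,909.18
Net pay = $5,938.44 − $1,909.18 = $4,029.26

$4,029.26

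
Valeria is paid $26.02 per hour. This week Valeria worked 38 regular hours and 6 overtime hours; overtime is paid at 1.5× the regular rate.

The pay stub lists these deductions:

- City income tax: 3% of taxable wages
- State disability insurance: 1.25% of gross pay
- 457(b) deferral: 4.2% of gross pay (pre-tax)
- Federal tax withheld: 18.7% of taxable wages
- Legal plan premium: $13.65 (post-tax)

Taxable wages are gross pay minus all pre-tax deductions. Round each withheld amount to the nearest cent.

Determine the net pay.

$888.40

Regular pay: 38 × $26.02 = $988.76
Overtime pay: 6 × $26.02 × 1.5 = $234.18
Gross pay = $988.76 + $234.18 = $1,222.94
457(b) deferral: $1,222.94 × 0.042 = $51.36
Taxable wages = $1,222.94 − $51.36 = $1,171.58
Federal tax withheld: $1,171.58 × 0.187 = $219.09
City income tax: $1,171.58 × 0.03 = $35.15
State disability insurance: $1,222.94 × 0.0125 = $15.29
Legal plan premium: $13.65
Total deductions = $51.36 + $219.09 + $35.15 + $15.29 + $13.65 = $334.54
Net pay = $1,222.94 − $334.54 = $888.40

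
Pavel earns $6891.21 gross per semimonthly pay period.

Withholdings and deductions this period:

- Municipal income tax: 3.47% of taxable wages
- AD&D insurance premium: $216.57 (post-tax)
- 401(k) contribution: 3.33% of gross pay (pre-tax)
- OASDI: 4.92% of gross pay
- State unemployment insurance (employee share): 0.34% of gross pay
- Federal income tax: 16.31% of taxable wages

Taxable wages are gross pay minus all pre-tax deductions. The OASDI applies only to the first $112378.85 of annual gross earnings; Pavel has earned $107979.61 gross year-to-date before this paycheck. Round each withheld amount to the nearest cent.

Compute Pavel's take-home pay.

401(k) contribution: $6891.21 × 0.0333 = $229.48
Taxable wages = $6891.21 − $229.48 = $6661.73
Federal income tax: $6661.73 × 0.1631 = $1086.53
Municipal income tax: $6661.73 × 0.0347 = $231.16
OASDI: only $112378.85 − $107979.61 = $4399.24 of this check is subject → $4399.24 × 0.0492 = $216.44
State unemployment insurance (employee share): $6891.21 × 0.0034 = $23.43
AD&D insurance premium: $216.57
Total deductions = $229.48 + $1086.53 + $231.16 + $216.44 + $23.43 + $216.57 = $2003.61
Net pay = $6891.21 − $2003.61 = $4887.60

$4887.60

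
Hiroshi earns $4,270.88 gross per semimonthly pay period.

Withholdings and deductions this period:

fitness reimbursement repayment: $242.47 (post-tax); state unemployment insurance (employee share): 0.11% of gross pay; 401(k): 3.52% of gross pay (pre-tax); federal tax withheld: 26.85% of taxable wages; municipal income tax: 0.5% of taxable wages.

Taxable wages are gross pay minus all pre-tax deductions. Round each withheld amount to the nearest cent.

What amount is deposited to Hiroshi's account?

401(k): $4,270.88 × 0.0352 = $150.33
Taxable wages = $4,270.88 − $150.33 = $4,120.55
Federal tax withheld: $4,120.55 × 0.2685 = $1,106.37
Municipal income tax: $4,120.55 × 0.005 = $20.60
State unemployment insurance (employee share): $4,270.88 × 0.0011 = $4.70
Fitness reimbursement repayment: $242.47
Total deductions = $150.33 + $1,106.37 + $20.60 + $4.70 + $242.47 = $1,524.47
Net pay = $4,270.88 − $1,524.47 = $2,746.41

$2,746.41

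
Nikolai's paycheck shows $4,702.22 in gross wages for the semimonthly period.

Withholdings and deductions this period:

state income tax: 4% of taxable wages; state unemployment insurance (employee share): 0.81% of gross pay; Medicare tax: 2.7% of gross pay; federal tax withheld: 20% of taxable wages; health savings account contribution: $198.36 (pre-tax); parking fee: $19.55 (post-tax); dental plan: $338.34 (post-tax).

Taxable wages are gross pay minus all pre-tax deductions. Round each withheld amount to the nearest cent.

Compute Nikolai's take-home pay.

Health savings account contribution: $198.36
Taxable wages = $4,702.22 − $198.36 = $4,503.86
Federal tax withheld: $4,503.86 × 0.2 = $900.77
State income tax: $4,503.86 × 0.04 = $180.15
Medicare tax: $4,702.22 × 0.027 = $126.96
State unemployment insurance (employee share): $4,702.22 × 0.0081 = $38.09
Dental plan: $338.34
Parking fee: $19.55
Total deductions = $198.36 + $900.77 + $180.15 + $126.96 + $38.09 + $338.34 + $19.55 = $1,802.22
Net pay = $4,702.22 − $1,802.22 = $2,900.00

$2,900.00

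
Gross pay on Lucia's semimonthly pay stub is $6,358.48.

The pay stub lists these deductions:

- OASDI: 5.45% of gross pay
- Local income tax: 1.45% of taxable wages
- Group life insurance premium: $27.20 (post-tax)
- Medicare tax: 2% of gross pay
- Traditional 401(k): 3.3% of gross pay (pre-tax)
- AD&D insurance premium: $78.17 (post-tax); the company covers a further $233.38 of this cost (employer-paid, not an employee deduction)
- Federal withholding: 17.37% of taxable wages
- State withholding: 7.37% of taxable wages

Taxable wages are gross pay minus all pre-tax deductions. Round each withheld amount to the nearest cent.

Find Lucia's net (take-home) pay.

Traditional 401(k): $6,358.48 × 0.033 = $209.83
Taxable wages = $6,358.48 − $209.83 = $6,148.65
Local income tax: $6,148.65 × 0.0145 = $89.16
State withholding: $6,148.65 × 0.0737 = $453.16
Federal withholding: $6,148.65 × 0.1737 = $1,068.02
Medicare tax: $6,358.48 × 0.02 = $127.17
OASDI: $6,358.48 × 0.0545 = $346.54
AD&D insurance premium: $78.17
Group life insurance premium: $27.20
(Employer's $233.38 toward AD&D insurance premium is not withheld from the employee.)
Total deductions = $209.83 + $89.16 + $453.16 + $1,068.02 + $127.17 + $346.54 + $78.17 + $27.20 = $2,399.25
Net pay = $6,358.48 − $2,399.25 = $3,959.23

$3,959.23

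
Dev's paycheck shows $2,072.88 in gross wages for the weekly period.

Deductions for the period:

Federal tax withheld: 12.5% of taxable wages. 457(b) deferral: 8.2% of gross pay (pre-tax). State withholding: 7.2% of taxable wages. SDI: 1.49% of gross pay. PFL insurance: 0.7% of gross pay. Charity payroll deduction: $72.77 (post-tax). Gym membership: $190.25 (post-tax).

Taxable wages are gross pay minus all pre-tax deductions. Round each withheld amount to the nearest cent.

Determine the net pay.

457(b) deferral: $2,072.88 × 0.082 = $169.98
Taxable wages = $2,072.88 − $169.98 = $1,902.90
Federal tax withheld: $1,902.90 × 0.125 = $237.86
State withholding: $1,902.90 × 0.072 = $137.01
PFL insurance: $2,072.88 × 0.007 = $14.51
SDI: $2,072.88 × 0.0149 = $30.89
Gym membership: $190.25
Charity payroll deduction: $72.77
Total deductions = $169.98 + $237.86 + $137.01 + $14.51 + $30.89 + $190.25 + $72.77 = $853.27
Net pay = $2,072.88 − $853.27 = $1,219.61

$1,219.61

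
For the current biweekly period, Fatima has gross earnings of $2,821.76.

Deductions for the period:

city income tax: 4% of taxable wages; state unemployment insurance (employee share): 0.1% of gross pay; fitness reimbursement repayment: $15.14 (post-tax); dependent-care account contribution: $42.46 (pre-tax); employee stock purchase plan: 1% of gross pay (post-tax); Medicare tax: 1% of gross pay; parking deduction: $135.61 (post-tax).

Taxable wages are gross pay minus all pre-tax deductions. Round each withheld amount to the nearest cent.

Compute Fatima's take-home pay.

Dependent-care account contribution: $42.46
Taxable wages = $2,821.76 − $42.46 = $2,779.30
City income tax: $2,779.30 × 0.04 = $111.17
Medicare tax: $2,821.76 × 0.01 = $28.22
State unemployment insurance (employee share): $2,821.76 × 0.001 = $2.82
Fitness reimbursement repayment: $15.14
Employee stock purchase plan: $2,821.76 × 0.01 = $28.22
Parking deduction: $135.61
Total deductions = $42.46 + $111.17 + $28.22 + $2.82 + $15.14 + $28.22 + $135.61 = $363.64
Net pay = $2,821.76 − $363.64 = $2,458.12

$2,458.12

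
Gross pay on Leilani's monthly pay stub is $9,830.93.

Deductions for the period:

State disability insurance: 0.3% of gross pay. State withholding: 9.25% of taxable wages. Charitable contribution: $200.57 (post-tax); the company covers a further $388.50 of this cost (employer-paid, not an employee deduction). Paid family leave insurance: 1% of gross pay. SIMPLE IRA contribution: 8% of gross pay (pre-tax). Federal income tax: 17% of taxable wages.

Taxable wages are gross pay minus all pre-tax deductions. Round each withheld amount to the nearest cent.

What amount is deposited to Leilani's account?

$6,341.92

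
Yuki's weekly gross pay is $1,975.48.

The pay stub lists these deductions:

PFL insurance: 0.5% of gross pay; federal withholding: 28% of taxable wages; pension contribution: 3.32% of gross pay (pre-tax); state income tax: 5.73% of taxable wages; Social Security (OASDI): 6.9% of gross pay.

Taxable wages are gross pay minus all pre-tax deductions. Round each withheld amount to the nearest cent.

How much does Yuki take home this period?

$1,119.49

Pension contribution: $1,975.48 × 0.0332 = $65.59
Taxable wages = $1,975.48 − $65.59 = $1,909.89
State income tax: $1,909.89 × 0.0573 = $109.44
Federal withholding: $1,909.89 × 0.28 = $534.77
Social Security (OASDI): $1,975.48 × 0.069 = $136.31
PFL insurance: $1,975.48 × 0.005 = $9.88
Total deductions = $65.59 + $109.44 + $534.77 + $136.31 + $9.88 = $855.99
Net pay = $1,975.48 − $855.99 = $1,119.49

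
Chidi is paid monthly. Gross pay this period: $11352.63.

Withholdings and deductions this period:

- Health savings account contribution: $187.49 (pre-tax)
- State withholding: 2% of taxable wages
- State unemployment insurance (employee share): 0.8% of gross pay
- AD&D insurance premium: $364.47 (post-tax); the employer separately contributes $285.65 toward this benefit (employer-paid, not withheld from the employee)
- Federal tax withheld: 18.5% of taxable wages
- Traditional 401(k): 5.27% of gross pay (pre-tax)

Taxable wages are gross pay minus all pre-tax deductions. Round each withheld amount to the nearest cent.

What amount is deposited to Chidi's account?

Traditional 401(k): $11352.63 × 0.0527 = $598.28
Health savings account contribution: $187.49
Pre-tax total = $598.28 + $187.49 = $785.77
Taxable wages = $11352.63 − $785.77 = $10566.86
Federal tax withheld: $10566.86 × 0.185 = $1954.87
State withholding: $10566.86 × 0.02 = $211.34
State unemployment insurance (employee share): $11352.63 × 0.008 = $90.82
AD&D insurance premium: $364.47
(Employer's $285.65 toward AD&D insurance premium is not withheld from the employee.)
Total deductions = $598.28 + $187.49 + $1954.87 + $211.34 + $90.82 + $364.47 = $3407.27
Net pay = $11352.63 − $3407.27 = $7945.36

$7945.36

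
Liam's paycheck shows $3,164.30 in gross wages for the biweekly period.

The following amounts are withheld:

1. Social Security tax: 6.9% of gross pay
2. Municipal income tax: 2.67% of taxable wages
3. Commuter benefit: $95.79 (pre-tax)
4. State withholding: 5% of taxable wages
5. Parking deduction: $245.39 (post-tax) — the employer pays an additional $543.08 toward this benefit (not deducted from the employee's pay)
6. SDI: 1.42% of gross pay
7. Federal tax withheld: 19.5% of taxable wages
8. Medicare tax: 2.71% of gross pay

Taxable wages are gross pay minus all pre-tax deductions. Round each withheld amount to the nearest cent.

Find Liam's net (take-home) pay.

Commuter benefit: $95.79
Taxable wages = $3,164.30 − $95.79 = $3,068.51
Municipal income tax: $3,068.51 × 0.0267 = $81.93
Federal tax withheld: $3,068.51 × 0.195 = $598.36
State withholding: $3,068.51 × 0.05 = $153.43
Medicare tax: $3,164.30 × 0.0271 = $85.75
SDI: $3,164.30 × 0.0142 = $44.93
Social Security tax: $3,164.30 × 0.069 = $218.34
Parking deduction: $245.39
(Employer's $543.08 toward parking deduction is not withheld from the employee.)
Total deductions = $95.79 + $81.93 + $598.36 + $153.43 + $85.75 + $44.93 + $218.34 + $245.39 = $1,523.92
Net pay = $3,164.30 − $1,523.92 = $1,640.38

$1,640.38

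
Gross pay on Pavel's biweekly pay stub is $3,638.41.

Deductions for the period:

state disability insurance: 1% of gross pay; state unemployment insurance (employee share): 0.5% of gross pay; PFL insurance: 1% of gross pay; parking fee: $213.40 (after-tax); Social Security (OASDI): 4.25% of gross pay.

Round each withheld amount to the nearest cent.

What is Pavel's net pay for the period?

$3,179.43

State disability insurance: $3,638.41 × 0.01 = $36.38
Social Security (OASDI): $3,638.41 × 0.0425 = $154.63
PFL insurance: $3,638.41 × 0.01 = $36.38
State unemployment insurance (employee share): $3,638.41 × 0.005 = $18.19
Parking fee: $213.40
Total deductions = $36.38 + $154.63 + $36.38 + $18.19 + $213.40 = $458.98
Net pay = $3,638.41 − $458.98 = $3,179.43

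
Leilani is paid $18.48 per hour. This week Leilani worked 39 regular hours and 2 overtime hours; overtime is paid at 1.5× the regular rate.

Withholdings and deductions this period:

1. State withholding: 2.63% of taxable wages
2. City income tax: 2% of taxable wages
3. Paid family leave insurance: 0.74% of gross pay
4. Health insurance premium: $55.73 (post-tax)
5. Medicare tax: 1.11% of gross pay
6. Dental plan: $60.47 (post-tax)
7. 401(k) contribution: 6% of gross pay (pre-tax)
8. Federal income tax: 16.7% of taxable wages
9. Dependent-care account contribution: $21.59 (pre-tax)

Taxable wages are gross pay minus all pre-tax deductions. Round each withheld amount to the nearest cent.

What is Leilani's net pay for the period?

Regular pay: 39 × $18.48 = $720.72
Overtime pay: 2 × $18.48 × 1.5 = $55.44
Gross pay = $720.72 + $55.44 = $776.16
401(k) contribution: $776.16 × 0.06 = $46.57
Dependent-care account contribution: $21.59
Pre-tax total = $46.57 + $21.59 = $68.16
Taxable wages = $776.16 − $68.16 = $708.00
Federal income tax: $708.00 × 0.167 = $118.24
State withholding: $708.00 × 0.0263 = $18.62
City income tax: $708.00 × 0.02 = $14.16
Paid family leave insurance: $776.16 × 0.0074 = $5.74
Medicare tax: $776.16 × 0.0111 = $8.62
Dental plan: $60.47
Health insurance premium: $55.73
Total deductions = $46.57 + $21.59 + $118.24 + $18.62 + $14.16 + $5.74 + $8.62 + $60.47 + $55.73 = $349.74
Net pay = $776.16 − $349.74 = $426.42

$426.42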